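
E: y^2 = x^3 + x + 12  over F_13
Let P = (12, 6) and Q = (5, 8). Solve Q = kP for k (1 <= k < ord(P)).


Enumerate multiples of P until we hit Q = (5, 8):
  1P = (12, 6)
  2P = (5, 5)
  3P = (0, 5)
  4P = (2, 10)
  5P = (8, 8)
  6P = (3, 9)
  7P = (1, 12)
  8P = (9, 3)
  9P = (6, 0)
  10P = (9, 10)
  11P = (1, 1)
  12P = (3, 4)
  13P = (8, 5)
  14P = (2, 3)
  15P = (0, 8)
  16P = (5, 8)
Match found at i = 16.

k = 16


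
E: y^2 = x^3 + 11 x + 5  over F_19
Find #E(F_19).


For each x in F_19, count y with y^2 = x^3 + 11 x + 5 mod 19:
  x = 0: RHS = 5, y in [9, 10]  -> 2 point(s)
  x = 1: RHS = 17, y in [6, 13]  -> 2 point(s)
  x = 2: RHS = 16, y in [4, 15]  -> 2 point(s)
  x = 7: RHS = 7, y in [8, 11]  -> 2 point(s)
  x = 8: RHS = 16, y in [4, 15]  -> 2 point(s)
  x = 9: RHS = 16, y in [4, 15]  -> 2 point(s)
  x = 15: RHS = 11, y in [7, 12]  -> 2 point(s)
Affine points: 14. Add the point at infinity: total = 15.

#E(F_19) = 15


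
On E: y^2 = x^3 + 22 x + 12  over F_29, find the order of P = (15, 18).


Compute successive multiples of P until we hit O:
  1P = (15, 18)
  2P = (15, 11)
  3P = O

ord(P) = 3


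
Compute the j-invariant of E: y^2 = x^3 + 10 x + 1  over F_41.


Delta = -16(4 a^3 + 27 b^2) mod 41 = 20
-1728 * (4 a)^3 = -1728 * (4*10)^3 mod 41 = 6
j = 6 * 20^(-1) mod 41 = 29

j = 29 (mod 41)


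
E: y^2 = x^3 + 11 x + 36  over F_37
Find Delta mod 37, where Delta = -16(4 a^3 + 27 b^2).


4 a^3 + 27 b^2 = 4*11^3 + 27*36^2 = 5324 + 34992 = 40316
Delta = -16 * (40316) = -645056
Delta mod 37 = 2

Delta = 2 (mod 37)


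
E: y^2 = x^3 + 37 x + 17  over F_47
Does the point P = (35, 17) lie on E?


Check whether y^2 = x^3 + 37 x + 17 (mod 47) for (x, y) = (35, 17).
LHS: y^2 = 17^2 mod 47 = 7
RHS: x^3 + 37 x + 17 = 35^3 + 37*35 + 17 mod 47 = 7
LHS = RHS

Yes, on the curve


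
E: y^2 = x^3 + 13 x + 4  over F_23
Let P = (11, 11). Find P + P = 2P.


Doubling: s = (3 x1^2 + a) / (2 y1)
s = (3*11^2 + 13) / (2*11) mod 23 = 15
x3 = s^2 - 2 x1 mod 23 = 15^2 - 2*11 = 19
y3 = s (x1 - x3) - y1 mod 23 = 15 * (11 - 19) - 11 = 7

2P = (19, 7)


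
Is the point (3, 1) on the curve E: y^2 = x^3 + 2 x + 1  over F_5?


Check whether y^2 = x^3 + 2 x + 1 (mod 5) for (x, y) = (3, 1).
LHS: y^2 = 1^2 mod 5 = 1
RHS: x^3 + 2 x + 1 = 3^3 + 2*3 + 1 mod 5 = 4
LHS != RHS

No, not on the curve


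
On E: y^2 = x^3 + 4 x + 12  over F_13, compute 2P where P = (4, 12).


Doubling: s = (3 x1^2 + a) / (2 y1)
s = (3*4^2 + 4) / (2*12) mod 13 = 0
x3 = s^2 - 2 x1 mod 13 = 0^2 - 2*4 = 5
y3 = s (x1 - x3) - y1 mod 13 = 0 * (4 - 5) - 12 = 1

2P = (5, 1)


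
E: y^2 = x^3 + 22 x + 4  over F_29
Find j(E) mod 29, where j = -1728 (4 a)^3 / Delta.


Delta = -16(4 a^3 + 27 b^2) mod 29 = 18
-1728 * (4 a)^3 = -1728 * (4*22)^3 mod 29 = 12
j = 12 * 18^(-1) mod 29 = 20

j = 20 (mod 29)


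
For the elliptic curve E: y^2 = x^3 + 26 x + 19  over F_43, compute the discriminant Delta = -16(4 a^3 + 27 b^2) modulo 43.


4 a^3 + 27 b^2 = 4*26^3 + 27*19^2 = 70304 + 9747 = 80051
Delta = -16 * (80051) = -1280816
Delta mod 43 = 25

Delta = 25 (mod 43)


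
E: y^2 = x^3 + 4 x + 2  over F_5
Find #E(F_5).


For each x in F_5, count y with y^2 = x^3 + 4 x + 2 mod 5:
  x = 3: RHS = 1, y in [1, 4]  -> 2 point(s)
Affine points: 2. Add the point at infinity: total = 3.

#E(F_5) = 3


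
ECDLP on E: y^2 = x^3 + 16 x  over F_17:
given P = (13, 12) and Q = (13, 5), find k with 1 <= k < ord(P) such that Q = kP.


Enumerate multiples of P until we hit Q = (13, 5):
  1P = (13, 12)
  2P = (0, 0)
  3P = (13, 5)
Match found at i = 3.

k = 3


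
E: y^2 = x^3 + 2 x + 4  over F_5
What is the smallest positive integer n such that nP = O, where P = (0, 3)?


Compute successive multiples of P until we hit O:
  1P = (0, 3)
  2P = (4, 4)
  3P = (2, 4)
  4P = (2, 1)
  5P = (4, 1)
  6P = (0, 2)
  7P = O

ord(P) = 7


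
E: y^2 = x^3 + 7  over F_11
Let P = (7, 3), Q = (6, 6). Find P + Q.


P != Q, so use the chord formula.
s = (y2 - y1) / (x2 - x1) = (3) / (10) mod 11 = 8
x3 = s^2 - x1 - x2 mod 11 = 8^2 - 7 - 6 = 7
y3 = s (x1 - x3) - y1 mod 11 = 8 * (7 - 7) - 3 = 8

P + Q = (7, 8)


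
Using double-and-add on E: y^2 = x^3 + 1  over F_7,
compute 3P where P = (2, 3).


k = 3 = 11_2 (binary, LSB first: 11)
Double-and-add from P = (2, 3):
  bit 0 = 1: acc = O + (2, 3) = (2, 3)
  bit 1 = 1: acc = (2, 3) + (0, 1) = (6, 0)

3P = (6, 0)


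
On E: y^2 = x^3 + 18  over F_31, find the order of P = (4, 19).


Compute successive multiples of P until we hit O:
  1P = (4, 19)
  2P = (27, 27)
  3P = (1, 9)
  4P = (13, 13)
  5P = (11, 27)
  6P = (23, 8)
  7P = (24, 4)
  8P = (21, 17)
  ... (continuing to 39P)
  39P = O

ord(P) = 39


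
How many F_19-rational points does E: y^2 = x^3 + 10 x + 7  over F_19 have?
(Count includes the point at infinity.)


For each x in F_19, count y with y^2 = x^3 + 10 x + 7 mod 19:
  x = 0: RHS = 7, y in [8, 11]  -> 2 point(s)
  x = 2: RHS = 16, y in [4, 15]  -> 2 point(s)
  x = 3: RHS = 7, y in [8, 11]  -> 2 point(s)
  x = 4: RHS = 16, y in [4, 15]  -> 2 point(s)
  x = 5: RHS = 11, y in [7, 12]  -> 2 point(s)
  x = 6: RHS = 17, y in [6, 13]  -> 2 point(s)
  x = 9: RHS = 9, y in [3, 16]  -> 2 point(s)
  x = 10: RHS = 5, y in [9, 10]  -> 2 point(s)
  x = 11: RHS = 4, y in [2, 17]  -> 2 point(s)
  x = 13: RHS = 16, y in [4, 15]  -> 2 point(s)
  x = 15: RHS = 17, y in [6, 13]  -> 2 point(s)
  x = 16: RHS = 7, y in [8, 11]  -> 2 point(s)
  x = 17: RHS = 17, y in [6, 13]  -> 2 point(s)
Affine points: 26. Add the point at infinity: total = 27.

#E(F_19) = 27


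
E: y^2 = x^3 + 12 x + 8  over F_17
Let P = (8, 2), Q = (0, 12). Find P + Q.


P != Q, so use the chord formula.
s = (y2 - y1) / (x2 - x1) = (10) / (9) mod 17 = 3
x3 = s^2 - x1 - x2 mod 17 = 3^2 - 8 - 0 = 1
y3 = s (x1 - x3) - y1 mod 17 = 3 * (8 - 1) - 2 = 2

P + Q = (1, 2)


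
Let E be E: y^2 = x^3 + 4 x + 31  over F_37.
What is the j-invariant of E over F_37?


Delta = -16(4 a^3 + 27 b^2) mod 37 = 36
-1728 * (4 a)^3 = -1728 * (4*4)^3 mod 37 = 27
j = 27 * 36^(-1) mod 37 = 10

j = 10 (mod 37)


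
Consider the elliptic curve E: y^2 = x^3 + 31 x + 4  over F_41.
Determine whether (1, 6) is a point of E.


Check whether y^2 = x^3 + 31 x + 4 (mod 41) for (x, y) = (1, 6).
LHS: y^2 = 6^2 mod 41 = 36
RHS: x^3 + 31 x + 4 = 1^3 + 31*1 + 4 mod 41 = 36
LHS = RHS

Yes, on the curve


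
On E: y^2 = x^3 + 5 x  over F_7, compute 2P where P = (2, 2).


Doubling: s = (3 x1^2 + a) / (2 y1)
s = (3*2^2 + 5) / (2*2) mod 7 = 6
x3 = s^2 - 2 x1 mod 7 = 6^2 - 2*2 = 4
y3 = s (x1 - x3) - y1 mod 7 = 6 * (2 - 4) - 2 = 0

2P = (4, 0)


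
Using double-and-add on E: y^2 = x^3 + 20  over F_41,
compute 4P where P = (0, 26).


k = 4 = 100_2 (binary, LSB first: 001)
Double-and-add from P = (0, 26):
  bit 0 = 0: acc unchanged = O
  bit 1 = 0: acc unchanged = O
  bit 2 = 1: acc = O + (0, 26) = (0, 26)

4P = (0, 26)


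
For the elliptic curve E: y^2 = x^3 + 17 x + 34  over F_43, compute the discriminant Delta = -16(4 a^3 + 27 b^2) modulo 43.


4 a^3 + 27 b^2 = 4*17^3 + 27*34^2 = 19652 + 31212 = 50864
Delta = -16 * (50864) = -813824
Delta mod 43 = 37

Delta = 37 (mod 43)


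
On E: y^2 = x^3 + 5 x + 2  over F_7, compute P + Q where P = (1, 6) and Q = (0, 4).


P != Q, so use the chord formula.
s = (y2 - y1) / (x2 - x1) = (5) / (6) mod 7 = 2
x3 = s^2 - x1 - x2 mod 7 = 2^2 - 1 - 0 = 3
y3 = s (x1 - x3) - y1 mod 7 = 2 * (1 - 3) - 6 = 4

P + Q = (3, 4)


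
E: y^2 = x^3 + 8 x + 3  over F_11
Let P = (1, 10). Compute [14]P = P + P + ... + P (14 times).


k = 14 = 1110_2 (binary, LSB first: 0111)
Double-and-add from P = (1, 10):
  bit 0 = 0: acc unchanged = O
  bit 1 = 1: acc = O + (9, 1) = (9, 1)
  bit 2 = 1: acc = (9, 1) + (5, 6) = (2, 4)
  bit 3 = 1: acc = (2, 4) + (4, 0) = (9, 10)

14P = (9, 10)


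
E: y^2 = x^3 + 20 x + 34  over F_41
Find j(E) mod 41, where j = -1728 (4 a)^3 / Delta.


Delta = -16(4 a^3 + 27 b^2) mod 41 = 37
-1728 * (4 a)^3 = -1728 * (4*20)^3 mod 41 = 7
j = 7 * 37^(-1) mod 41 = 29

j = 29 (mod 41)


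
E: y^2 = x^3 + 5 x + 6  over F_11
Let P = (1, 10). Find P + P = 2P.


Doubling: s = (3 x1^2 + a) / (2 y1)
s = (3*1^2 + 5) / (2*10) mod 11 = 7
x3 = s^2 - 2 x1 mod 11 = 7^2 - 2*1 = 3
y3 = s (x1 - x3) - y1 mod 11 = 7 * (1 - 3) - 10 = 9

2P = (3, 9)


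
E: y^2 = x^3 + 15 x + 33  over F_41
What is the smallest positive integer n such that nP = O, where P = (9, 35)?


Compute successive multiples of P until we hit O:
  1P = (9, 35)
  2P = (24, 21)
  3P = (26, 0)
  4P = (24, 20)
  5P = (9, 6)
  6P = O

ord(P) = 6


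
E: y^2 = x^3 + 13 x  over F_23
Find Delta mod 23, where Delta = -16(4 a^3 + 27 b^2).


4 a^3 + 27 b^2 = 4*13^3 + 27*0^2 = 8788 + 0 = 8788
Delta = -16 * (8788) = -140608
Delta mod 23 = 14

Delta = 14 (mod 23)


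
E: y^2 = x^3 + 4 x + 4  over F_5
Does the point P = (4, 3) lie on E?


Check whether y^2 = x^3 + 4 x + 4 (mod 5) for (x, y) = (4, 3).
LHS: y^2 = 3^2 mod 5 = 4
RHS: x^3 + 4 x + 4 = 4^3 + 4*4 + 4 mod 5 = 4
LHS = RHS

Yes, on the curve


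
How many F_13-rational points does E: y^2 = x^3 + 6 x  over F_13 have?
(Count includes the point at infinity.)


For each x in F_13, count y with y^2 = x^3 + 6 x + 0 mod 13:
  x = 0: RHS = 0, y in [0]  -> 1 point(s)
  x = 4: RHS = 10, y in [6, 7]  -> 2 point(s)
  x = 5: RHS = 12, y in [5, 8]  -> 2 point(s)
  x = 8: RHS = 1, y in [1, 12]  -> 2 point(s)
  x = 9: RHS = 3, y in [4, 9]  -> 2 point(s)
Affine points: 9. Add the point at infinity: total = 10.

#E(F_13) = 10


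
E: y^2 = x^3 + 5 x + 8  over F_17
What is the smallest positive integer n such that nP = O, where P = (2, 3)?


Compute successive multiples of P until we hit O:
  1P = (2, 3)
  2P = (13, 14)
  3P = (3, 13)
  4P = (10, 2)
  5P = (9, 0)
  6P = (10, 15)
  7P = (3, 4)
  8P = (13, 3)
  ... (continuing to 10P)
  10P = O

ord(P) = 10


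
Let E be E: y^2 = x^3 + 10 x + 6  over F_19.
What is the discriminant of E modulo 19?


4 a^3 + 27 b^2 = 4*10^3 + 27*6^2 = 4000 + 972 = 4972
Delta = -16 * (4972) = -79552
Delta mod 19 = 1

Delta = 1 (mod 19)


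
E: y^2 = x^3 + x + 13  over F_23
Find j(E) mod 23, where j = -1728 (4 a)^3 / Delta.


Delta = -16(4 a^3 + 27 b^2) mod 23 = 22
-1728 * (4 a)^3 = -1728 * (4*1)^3 mod 23 = 15
j = 15 * 22^(-1) mod 23 = 8

j = 8 (mod 23)


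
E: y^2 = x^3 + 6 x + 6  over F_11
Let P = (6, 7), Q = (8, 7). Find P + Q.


P != Q, so use the chord formula.
s = (y2 - y1) / (x2 - x1) = (0) / (2) mod 11 = 0
x3 = s^2 - x1 - x2 mod 11 = 0^2 - 6 - 8 = 8
y3 = s (x1 - x3) - y1 mod 11 = 0 * (6 - 8) - 7 = 4

P + Q = (8, 4)


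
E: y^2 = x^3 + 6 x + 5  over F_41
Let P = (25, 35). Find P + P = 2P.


Doubling: s = (3 x1^2 + a) / (2 y1)
s = (3*25^2 + 6) / (2*35) mod 41 = 38
x3 = s^2 - 2 x1 mod 41 = 38^2 - 2*25 = 0
y3 = s (x1 - x3) - y1 mod 41 = 38 * (25 - 0) - 35 = 13

2P = (0, 13)


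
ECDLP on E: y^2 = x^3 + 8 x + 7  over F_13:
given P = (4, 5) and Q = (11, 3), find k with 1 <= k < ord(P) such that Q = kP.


Enumerate multiples of P until we hit Q = (11, 3):
  1P = (4, 5)
  2P = (1, 4)
  3P = (11, 10)
  4P = (7, 4)
  5P = (5, 4)
  6P = (5, 9)
  7P = (7, 9)
  8P = (11, 3)
Match found at i = 8.

k = 8


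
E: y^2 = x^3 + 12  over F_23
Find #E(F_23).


For each x in F_23, count y with y^2 = x^3 + 0 x + 12 mod 23:
  x = 0: RHS = 12, y in [9, 14]  -> 2 point(s)
  x = 1: RHS = 13, y in [6, 17]  -> 2 point(s)
  x = 3: RHS = 16, y in [4, 19]  -> 2 point(s)
  x = 8: RHS = 18, y in [8, 15]  -> 2 point(s)
  x = 10: RHS = 0, y in [0]  -> 1 point(s)
  x = 11: RHS = 9, y in [3, 20]  -> 2 point(s)
  x = 13: RHS = 1, y in [1, 22]  -> 2 point(s)
  x = 15: RHS = 6, y in [11, 12]  -> 2 point(s)
  x = 17: RHS = 3, y in [7, 16]  -> 2 point(s)
  x = 18: RHS = 2, y in [5, 18]  -> 2 point(s)
  x = 20: RHS = 8, y in [10, 13]  -> 2 point(s)
  x = 21: RHS = 4, y in [2, 21]  -> 2 point(s)
Affine points: 23. Add the point at infinity: total = 24.

#E(F_23) = 24


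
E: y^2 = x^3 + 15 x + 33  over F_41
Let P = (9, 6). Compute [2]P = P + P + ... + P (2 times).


k = 2 = 10_2 (binary, LSB first: 01)
Double-and-add from P = (9, 6):
  bit 0 = 0: acc unchanged = O
  bit 1 = 1: acc = O + (24, 20) = (24, 20)

2P = (24, 20)


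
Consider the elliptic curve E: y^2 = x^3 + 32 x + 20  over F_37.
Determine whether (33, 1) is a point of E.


Check whether y^2 = x^3 + 32 x + 20 (mod 37) for (x, y) = (33, 1).
LHS: y^2 = 1^2 mod 37 = 1
RHS: x^3 + 32 x + 20 = 33^3 + 32*33 + 20 mod 37 = 13
LHS != RHS

No, not on the curve


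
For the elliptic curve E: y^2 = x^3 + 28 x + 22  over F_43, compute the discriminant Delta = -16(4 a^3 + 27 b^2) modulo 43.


4 a^3 + 27 b^2 = 4*28^3 + 27*22^2 = 87808 + 13068 = 100876
Delta = -16 * (100876) = -1614016
Delta mod 43 = 32

Delta = 32 (mod 43)


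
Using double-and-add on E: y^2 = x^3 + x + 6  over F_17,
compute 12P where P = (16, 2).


k = 12 = 1100_2 (binary, LSB first: 0011)
Double-and-add from P = (16, 2):
  bit 0 = 0: acc unchanged = O
  bit 1 = 0: acc unchanged = O
  bit 2 = 1: acc = O + (7, 4) = (7, 4)
  bit 3 = 1: acc = (7, 4) + (1, 5) = (1, 12)

12P = (1, 12)


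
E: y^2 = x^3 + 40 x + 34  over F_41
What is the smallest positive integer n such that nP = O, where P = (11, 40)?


Compute successive multiples of P until we hit O:
  1P = (11, 40)
  2P = (21, 7)
  3P = (8, 28)
  4P = (38, 16)
  5P = (10, 32)
  6P = (2, 32)
  7P = (5, 20)
  8P = (27, 16)
  ... (continuing to 40P)
  40P = O

ord(P) = 40


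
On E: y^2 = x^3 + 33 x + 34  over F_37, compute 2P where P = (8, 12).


Doubling: s = (3 x1^2 + a) / (2 y1)
s = (3*8^2 + 33) / (2*12) mod 37 = 14
x3 = s^2 - 2 x1 mod 37 = 14^2 - 2*8 = 32
y3 = s (x1 - x3) - y1 mod 37 = 14 * (8 - 32) - 12 = 22

2P = (32, 22)


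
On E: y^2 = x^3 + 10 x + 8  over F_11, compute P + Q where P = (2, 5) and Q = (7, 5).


P != Q, so use the chord formula.
s = (y2 - y1) / (x2 - x1) = (0) / (5) mod 11 = 0
x3 = s^2 - x1 - x2 mod 11 = 0^2 - 2 - 7 = 2
y3 = s (x1 - x3) - y1 mod 11 = 0 * (2 - 2) - 5 = 6

P + Q = (2, 6)


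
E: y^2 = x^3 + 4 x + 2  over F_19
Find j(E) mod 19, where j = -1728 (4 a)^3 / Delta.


Delta = -16(4 a^3 + 27 b^2) mod 19 = 9
-1728 * (4 a)^3 = -1728 * (4*4)^3 mod 19 = 11
j = 11 * 9^(-1) mod 19 = 16

j = 16 (mod 19)


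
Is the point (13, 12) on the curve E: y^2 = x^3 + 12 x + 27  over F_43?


Check whether y^2 = x^3 + 12 x + 27 (mod 43) for (x, y) = (13, 12).
LHS: y^2 = 12^2 mod 43 = 15
RHS: x^3 + 12 x + 27 = 13^3 + 12*13 + 27 mod 43 = 15
LHS = RHS

Yes, on the curve


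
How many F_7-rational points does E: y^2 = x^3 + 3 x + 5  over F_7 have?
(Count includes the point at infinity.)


For each x in F_7, count y with y^2 = x^3 + 3 x + 5 mod 7:
  x = 1: RHS = 2, y in [3, 4]  -> 2 point(s)
  x = 4: RHS = 4, y in [2, 5]  -> 2 point(s)
  x = 6: RHS = 1, y in [1, 6]  -> 2 point(s)
Affine points: 6. Add the point at infinity: total = 7.

#E(F_7) = 7


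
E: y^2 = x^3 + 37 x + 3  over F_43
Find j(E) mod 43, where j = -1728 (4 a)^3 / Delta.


Delta = -16(4 a^3 + 27 b^2) mod 43 = 3
-1728 * (4 a)^3 = -1728 * (4*37)^3 mod 43 = 39
j = 39 * 3^(-1) mod 43 = 13

j = 13 (mod 43)


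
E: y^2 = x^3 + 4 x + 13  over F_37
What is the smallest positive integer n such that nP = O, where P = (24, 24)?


Compute successive multiples of P until we hit O:
  1P = (24, 24)
  2P = (5, 11)
  3P = (18, 21)
  4P = (23, 32)
  5P = (17, 31)
  6P = (34, 23)
  7P = (26, 28)
  8P = (28, 5)
  ... (continuing to 37P)
  37P = O

ord(P) = 37


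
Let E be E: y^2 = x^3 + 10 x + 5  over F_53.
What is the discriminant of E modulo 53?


4 a^3 + 27 b^2 = 4*10^3 + 27*5^2 = 4000 + 675 = 4675
Delta = -16 * (4675) = -74800
Delta mod 53 = 36

Delta = 36 (mod 53)


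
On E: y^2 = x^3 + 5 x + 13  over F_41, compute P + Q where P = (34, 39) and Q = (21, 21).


P != Q, so use the chord formula.
s = (y2 - y1) / (x2 - x1) = (23) / (28) mod 41 = 14
x3 = s^2 - x1 - x2 mod 41 = 14^2 - 34 - 21 = 18
y3 = s (x1 - x3) - y1 mod 41 = 14 * (34 - 18) - 39 = 21

P + Q = (18, 21)


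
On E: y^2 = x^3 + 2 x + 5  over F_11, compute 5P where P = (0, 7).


k = 5 = 101_2 (binary, LSB first: 101)
Double-and-add from P = (0, 7):
  bit 0 = 1: acc = O + (0, 7) = (0, 7)
  bit 1 = 0: acc unchanged = (0, 7)
  bit 2 = 1: acc = (0, 7) + (8, 4) = (4, 0)

5P = (4, 0)


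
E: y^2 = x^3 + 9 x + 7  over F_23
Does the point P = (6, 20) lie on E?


Check whether y^2 = x^3 + 9 x + 7 (mod 23) for (x, y) = (6, 20).
LHS: y^2 = 20^2 mod 23 = 9
RHS: x^3 + 9 x + 7 = 6^3 + 9*6 + 7 mod 23 = 1
LHS != RHS

No, not on the curve


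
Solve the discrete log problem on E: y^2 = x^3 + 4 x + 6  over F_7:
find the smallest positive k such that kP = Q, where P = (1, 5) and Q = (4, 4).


Enumerate multiples of P until we hit Q = (4, 4):
  1P = (1, 5)
  2P = (5, 2)
  3P = (2, 1)
  4P = (6, 1)
  5P = (4, 3)
  6P = (4, 4)
Match found at i = 6.

k = 6


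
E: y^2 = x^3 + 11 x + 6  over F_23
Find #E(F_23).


For each x in F_23, count y with y^2 = x^3 + 11 x + 6 mod 23:
  x = 0: RHS = 6, y in [11, 12]  -> 2 point(s)
  x = 1: RHS = 18, y in [8, 15]  -> 2 point(s)
  x = 2: RHS = 13, y in [6, 17]  -> 2 point(s)
  x = 5: RHS = 2, y in [5, 18]  -> 2 point(s)
  x = 6: RHS = 12, y in [9, 14]  -> 2 point(s)
  x = 7: RHS = 12, y in [9, 14]  -> 2 point(s)
  x = 8: RHS = 8, y in [10, 13]  -> 2 point(s)
  x = 9: RHS = 6, y in [11, 12]  -> 2 point(s)
  x = 10: RHS = 12, y in [9, 14]  -> 2 point(s)
  x = 11: RHS = 9, y in [3, 20]  -> 2 point(s)
  x = 12: RHS = 3, y in [7, 16]  -> 2 point(s)
  x = 13: RHS = 0, y in [0]  -> 1 point(s)
  x = 14: RHS = 6, y in [11, 12]  -> 2 point(s)
  x = 15: RHS = 4, y in [2, 21]  -> 2 point(s)
  x = 16: RHS = 0, y in [0]  -> 1 point(s)
  x = 17: RHS = 0, y in [0]  -> 1 point(s)
  x = 19: RHS = 13, y in [6, 17]  -> 2 point(s)
Affine points: 31. Add the point at infinity: total = 32.

#E(F_23) = 32


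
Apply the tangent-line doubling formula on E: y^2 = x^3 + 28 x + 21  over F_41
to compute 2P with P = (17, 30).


Doubling: s = (3 x1^2 + a) / (2 y1)
s = (3*17^2 + 28) / (2*30) mod 41 = 32
x3 = s^2 - 2 x1 mod 41 = 32^2 - 2*17 = 6
y3 = s (x1 - x3) - y1 mod 41 = 32 * (17 - 6) - 30 = 35

2P = (6, 35)


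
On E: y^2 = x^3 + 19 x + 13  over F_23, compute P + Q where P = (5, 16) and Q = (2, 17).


P != Q, so use the chord formula.
s = (y2 - y1) / (x2 - x1) = (1) / (20) mod 23 = 15
x3 = s^2 - x1 - x2 mod 23 = 15^2 - 5 - 2 = 11
y3 = s (x1 - x3) - y1 mod 23 = 15 * (5 - 11) - 16 = 9

P + Q = (11, 9)


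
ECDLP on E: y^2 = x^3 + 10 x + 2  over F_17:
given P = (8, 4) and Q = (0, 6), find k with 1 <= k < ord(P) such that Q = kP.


Enumerate multiples of P until we hit Q = (0, 6):
  1P = (8, 4)
  2P = (0, 11)
  3P = (1, 9)
  4P = (4, 15)
  5P = (3, 12)
  6P = (14, 9)
  7P = (16, 12)
  8P = (11, 10)
  9P = (2, 8)
  10P = (15, 12)
  11P = (13, 0)
  12P = (15, 5)
  13P = (2, 9)
  14P = (11, 7)
  15P = (16, 5)
  16P = (14, 8)
  17P = (3, 5)
  18P = (4, 2)
  19P = (1, 8)
  20P = (0, 6)
Match found at i = 20.

k = 20


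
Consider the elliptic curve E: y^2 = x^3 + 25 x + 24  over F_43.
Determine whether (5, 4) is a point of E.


Check whether y^2 = x^3 + 25 x + 24 (mod 43) for (x, y) = (5, 4).
LHS: y^2 = 4^2 mod 43 = 16
RHS: x^3 + 25 x + 24 = 5^3 + 25*5 + 24 mod 43 = 16
LHS = RHS

Yes, on the curve


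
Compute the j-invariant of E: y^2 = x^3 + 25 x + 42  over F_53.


Delta = -16(4 a^3 + 27 b^2) mod 53 = 43
-1728 * (4 a)^3 = -1728 * (4*25)^3 mod 53 = 22
j = 22 * 43^(-1) mod 53 = 19

j = 19 (mod 53)


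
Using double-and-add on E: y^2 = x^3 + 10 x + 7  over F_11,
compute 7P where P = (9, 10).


k = 7 = 111_2 (binary, LSB first: 111)
Double-and-add from P = (9, 10):
  bit 0 = 1: acc = O + (9, 10) = (9, 10)
  bit 1 = 1: acc = (9, 10) + (4, 1) = (3, 3)
  bit 2 = 1: acc = (3, 3) + (8, 4) = (4, 10)

7P = (4, 10)


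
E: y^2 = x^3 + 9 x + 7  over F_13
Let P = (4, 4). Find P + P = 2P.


Doubling: s = (3 x1^2 + a) / (2 y1)
s = (3*4^2 + 9) / (2*4) mod 13 = 12
x3 = s^2 - 2 x1 mod 13 = 12^2 - 2*4 = 6
y3 = s (x1 - x3) - y1 mod 13 = 12 * (4 - 6) - 4 = 11

2P = (6, 11)


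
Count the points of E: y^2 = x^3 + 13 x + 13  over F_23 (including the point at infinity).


For each x in F_23, count y with y^2 = x^3 + 13 x + 13 mod 23:
  x = 0: RHS = 13, y in [6, 17]  -> 2 point(s)
  x = 1: RHS = 4, y in [2, 21]  -> 2 point(s)
  x = 2: RHS = 1, y in [1, 22]  -> 2 point(s)
  x = 6: RHS = 8, y in [10, 13]  -> 2 point(s)
  x = 8: RHS = 8, y in [10, 13]  -> 2 point(s)
  x = 9: RHS = 8, y in [10, 13]  -> 2 point(s)
  x = 10: RHS = 16, y in [4, 19]  -> 2 point(s)
  x = 14: RHS = 18, y in [8, 15]  -> 2 point(s)
  x = 15: RHS = 18, y in [8, 15]  -> 2 point(s)
  x = 16: RHS = 16, y in [4, 19]  -> 2 point(s)
  x = 17: RHS = 18, y in [8, 15]  -> 2 point(s)
  x = 19: RHS = 12, y in [9, 14]  -> 2 point(s)
  x = 20: RHS = 16, y in [4, 19]  -> 2 point(s)
  x = 21: RHS = 2, y in [5, 18]  -> 2 point(s)
Affine points: 28. Add the point at infinity: total = 29.

#E(F_23) = 29


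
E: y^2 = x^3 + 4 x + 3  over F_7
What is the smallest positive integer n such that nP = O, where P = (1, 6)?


Compute successive multiples of P until we hit O:
  1P = (1, 6)
  2P = (5, 1)
  3P = (3, 0)
  4P = (5, 6)
  5P = (1, 1)
  6P = O

ord(P) = 6


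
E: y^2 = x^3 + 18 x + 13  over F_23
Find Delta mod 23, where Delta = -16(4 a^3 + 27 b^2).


4 a^3 + 27 b^2 = 4*18^3 + 27*13^2 = 23328 + 4563 = 27891
Delta = -16 * (27891) = -446256
Delta mod 23 = 13

Delta = 13 (mod 23)


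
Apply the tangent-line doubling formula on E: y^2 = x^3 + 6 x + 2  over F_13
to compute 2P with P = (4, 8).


Doubling: s = (3 x1^2 + a) / (2 y1)
s = (3*4^2 + 6) / (2*8) mod 13 = 5
x3 = s^2 - 2 x1 mod 13 = 5^2 - 2*4 = 4
y3 = s (x1 - x3) - y1 mod 13 = 5 * (4 - 4) - 8 = 5

2P = (4, 5)


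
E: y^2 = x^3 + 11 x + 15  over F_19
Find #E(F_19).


For each x in F_19, count y with y^2 = x^3 + 11 x + 15 mod 19:
  x = 2: RHS = 7, y in [8, 11]  -> 2 point(s)
  x = 4: RHS = 9, y in [3, 16]  -> 2 point(s)
  x = 5: RHS = 5, y in [9, 10]  -> 2 point(s)
  x = 7: RHS = 17, y in [6, 13]  -> 2 point(s)
  x = 8: RHS = 7, y in [8, 11]  -> 2 point(s)
  x = 9: RHS = 7, y in [8, 11]  -> 2 point(s)
  x = 10: RHS = 4, y in [2, 17]  -> 2 point(s)
  x = 11: RHS = 4, y in [2, 17]  -> 2 point(s)
  x = 14: RHS = 6, y in [5, 14]  -> 2 point(s)
  x = 17: RHS = 4, y in [2, 17]  -> 2 point(s)
Affine points: 20. Add the point at infinity: total = 21.

#E(F_19) = 21


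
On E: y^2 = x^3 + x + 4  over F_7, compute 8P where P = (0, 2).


k = 8 = 1000_2 (binary, LSB first: 0001)
Double-and-add from P = (0, 2):
  bit 0 = 0: acc unchanged = O
  bit 1 = 0: acc unchanged = O
  bit 2 = 0: acc unchanged = O
  bit 3 = 1: acc = O + (4, 3) = (4, 3)

8P = (4, 3)


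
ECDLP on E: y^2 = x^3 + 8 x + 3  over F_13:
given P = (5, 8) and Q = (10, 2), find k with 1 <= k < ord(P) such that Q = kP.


Enumerate multiples of P until we hit Q = (10, 2):
  1P = (5, 8)
  2P = (0, 9)
  3P = (7, 8)
  4P = (1, 5)
  5P = (10, 11)
  6P = (2, 12)
  7P = (2, 1)
  8P = (10, 2)
Match found at i = 8.

k = 8


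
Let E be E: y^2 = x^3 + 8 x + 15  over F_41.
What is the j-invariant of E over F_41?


Delta = -16(4 a^3 + 27 b^2) mod 41 = 2
-1728 * (4 a)^3 = -1728 * (4*8)^3 mod 41 = 28
j = 28 * 2^(-1) mod 41 = 14

j = 14 (mod 41)


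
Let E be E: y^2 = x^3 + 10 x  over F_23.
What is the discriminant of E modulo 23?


4 a^3 + 27 b^2 = 4*10^3 + 27*0^2 = 4000 + 0 = 4000
Delta = -16 * (4000) = -64000
Delta mod 23 = 9

Delta = 9 (mod 23)


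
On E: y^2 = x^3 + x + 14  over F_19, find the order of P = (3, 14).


Compute successive multiples of P until we hit O:
  1P = (3, 14)
  2P = (14, 13)
  3P = (13, 18)
  4P = (10, 6)
  5P = (17, 2)
  6P = (4, 14)
  7P = (12, 5)
  8P = (5, 7)
  ... (continuing to 25P)
  25P = O

ord(P) = 25


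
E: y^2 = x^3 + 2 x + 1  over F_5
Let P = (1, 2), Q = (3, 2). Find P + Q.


P != Q, so use the chord formula.
s = (y2 - y1) / (x2 - x1) = (0) / (2) mod 5 = 0
x3 = s^2 - x1 - x2 mod 5 = 0^2 - 1 - 3 = 1
y3 = s (x1 - x3) - y1 mod 5 = 0 * (1 - 1) - 2 = 3

P + Q = (1, 3)


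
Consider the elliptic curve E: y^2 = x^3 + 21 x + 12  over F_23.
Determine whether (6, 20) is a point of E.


Check whether y^2 = x^3 + 21 x + 12 (mod 23) for (x, y) = (6, 20).
LHS: y^2 = 20^2 mod 23 = 9
RHS: x^3 + 21 x + 12 = 6^3 + 21*6 + 12 mod 23 = 9
LHS = RHS

Yes, on the curve


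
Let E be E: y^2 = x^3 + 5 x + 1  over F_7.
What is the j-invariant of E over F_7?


Delta = -16(4 a^3 + 27 b^2) mod 7 = 3
-1728 * (4 a)^3 = -1728 * (4*5)^3 mod 7 = 6
j = 6 * 3^(-1) mod 7 = 2

j = 2 (mod 7)


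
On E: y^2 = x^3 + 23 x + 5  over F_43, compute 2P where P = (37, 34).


Doubling: s = (3 x1^2 + a) / (2 y1)
s = (3*37^2 + 23) / (2*34) mod 43 = 19
x3 = s^2 - 2 x1 mod 43 = 19^2 - 2*37 = 29
y3 = s (x1 - x3) - y1 mod 43 = 19 * (37 - 29) - 34 = 32

2P = (29, 32)


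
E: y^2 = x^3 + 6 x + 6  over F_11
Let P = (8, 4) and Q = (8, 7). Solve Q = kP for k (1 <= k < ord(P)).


Enumerate multiples of P until we hit Q = (8, 7):
  1P = (8, 4)
  2P = (6, 7)
  3P = (2, 9)
  4P = (2, 2)
  5P = (6, 4)
  6P = (8, 7)
Match found at i = 6.

k = 6


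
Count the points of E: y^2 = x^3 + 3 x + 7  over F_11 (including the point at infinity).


For each x in F_11, count y with y^2 = x^3 + 3 x + 7 mod 11:
  x = 1: RHS = 0, y in [0]  -> 1 point(s)
  x = 5: RHS = 4, y in [2, 9]  -> 2 point(s)
  x = 8: RHS = 4, y in [2, 9]  -> 2 point(s)
  x = 9: RHS = 4, y in [2, 9]  -> 2 point(s)
  x = 10: RHS = 3, y in [5, 6]  -> 2 point(s)
Affine points: 9. Add the point at infinity: total = 10.

#E(F_11) = 10


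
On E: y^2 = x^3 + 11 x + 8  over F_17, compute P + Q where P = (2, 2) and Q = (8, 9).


P != Q, so use the chord formula.
s = (y2 - y1) / (x2 - x1) = (7) / (6) mod 17 = 4
x3 = s^2 - x1 - x2 mod 17 = 4^2 - 2 - 8 = 6
y3 = s (x1 - x3) - y1 mod 17 = 4 * (2 - 6) - 2 = 16

P + Q = (6, 16)


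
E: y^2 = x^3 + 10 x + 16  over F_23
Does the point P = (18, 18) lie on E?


Check whether y^2 = x^3 + 10 x + 16 (mod 23) for (x, y) = (18, 18).
LHS: y^2 = 18^2 mod 23 = 2
RHS: x^3 + 10 x + 16 = 18^3 + 10*18 + 16 mod 23 = 2
LHS = RHS

Yes, on the curve


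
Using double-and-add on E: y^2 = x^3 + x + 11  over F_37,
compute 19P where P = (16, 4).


k = 19 = 10011_2 (binary, LSB first: 11001)
Double-and-add from P = (16, 4):
  bit 0 = 1: acc = O + (16, 4) = (16, 4)
  bit 1 = 1: acc = (16, 4) + (6, 23) = (36, 34)
  bit 2 = 0: acc unchanged = (36, 34)
  bit 3 = 0: acc unchanged = (36, 34)
  bit 4 = 1: acc = (36, 34) + (26, 36) = (15, 21)

19P = (15, 21)


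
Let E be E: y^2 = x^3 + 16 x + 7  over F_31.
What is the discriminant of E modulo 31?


4 a^3 + 27 b^2 = 4*16^3 + 27*7^2 = 16384 + 1323 = 17707
Delta = -16 * (17707) = -283312
Delta mod 31 = 28

Delta = 28 (mod 31)


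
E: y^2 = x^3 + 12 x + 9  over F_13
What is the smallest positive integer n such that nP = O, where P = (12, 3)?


Compute successive multiples of P until we hit O:
  1P = (12, 3)
  2P = (5, 8)
  3P = (5, 5)
  4P = (12, 10)
  5P = O

ord(P) = 5


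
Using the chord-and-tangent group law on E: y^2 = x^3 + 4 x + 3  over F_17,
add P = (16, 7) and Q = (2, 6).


P != Q, so use the chord formula.
s = (y2 - y1) / (x2 - x1) = (16) / (3) mod 17 = 11
x3 = s^2 - x1 - x2 mod 17 = 11^2 - 16 - 2 = 1
y3 = s (x1 - x3) - y1 mod 17 = 11 * (16 - 1) - 7 = 5

P + Q = (1, 5)


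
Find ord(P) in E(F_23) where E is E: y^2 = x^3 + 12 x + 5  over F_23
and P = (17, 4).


Compute successive multiples of P until we hit O:
  1P = (17, 4)
  2P = (7, 8)
  3P = (1, 8)
  4P = (18, 2)
  5P = (15, 15)
  6P = (4, 5)
  7P = (5, 11)
  8P = (13, 9)
  ... (continuing to 19P)
  19P = O

ord(P) = 19


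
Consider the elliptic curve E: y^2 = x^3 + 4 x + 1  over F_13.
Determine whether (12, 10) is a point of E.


Check whether y^2 = x^3 + 4 x + 1 (mod 13) for (x, y) = (12, 10).
LHS: y^2 = 10^2 mod 13 = 9
RHS: x^3 + 4 x + 1 = 12^3 + 4*12 + 1 mod 13 = 9
LHS = RHS

Yes, on the curve


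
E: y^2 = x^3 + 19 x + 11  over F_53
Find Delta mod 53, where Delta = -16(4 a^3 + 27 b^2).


4 a^3 + 27 b^2 = 4*19^3 + 27*11^2 = 27436 + 3267 = 30703
Delta = -16 * (30703) = -491248
Delta mod 53 = 9

Delta = 9 (mod 53)


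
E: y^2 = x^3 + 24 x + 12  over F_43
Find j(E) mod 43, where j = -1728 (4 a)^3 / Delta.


Delta = -16(4 a^3 + 27 b^2) mod 43 = 2
-1728 * (4 a)^3 = -1728 * (4*24)^3 mod 43 = 41
j = 41 * 2^(-1) mod 43 = 42

j = 42 (mod 43)


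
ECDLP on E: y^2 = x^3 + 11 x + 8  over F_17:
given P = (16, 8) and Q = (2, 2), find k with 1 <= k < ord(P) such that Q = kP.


Enumerate multiples of P until we hit Q = (2, 2):
  1P = (16, 8)
  2P = (11, 7)
  3P = (5, 1)
  4P = (12, 10)
  5P = (2, 2)
Match found at i = 5.

k = 5


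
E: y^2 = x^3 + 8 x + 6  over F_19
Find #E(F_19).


For each x in F_19, count y with y^2 = x^3 + 8 x + 6 mod 19:
  x = 0: RHS = 6, y in [5, 14]  -> 2 point(s)
  x = 2: RHS = 11, y in [7, 12]  -> 2 point(s)
  x = 3: RHS = 0, y in [0]  -> 1 point(s)
  x = 4: RHS = 7, y in [8, 11]  -> 2 point(s)
  x = 5: RHS = 0, y in [0]  -> 1 point(s)
  x = 6: RHS = 4, y in [2, 17]  -> 2 point(s)
  x = 7: RHS = 6, y in [5, 14]  -> 2 point(s)
  x = 9: RHS = 9, y in [3, 16]  -> 2 point(s)
  x = 11: RHS = 0, y in [0]  -> 1 point(s)
  x = 12: RHS = 6, y in [5, 14]  -> 2 point(s)
  x = 15: RHS = 5, y in [9, 10]  -> 2 point(s)
  x = 17: RHS = 1, y in [1, 18]  -> 2 point(s)
  x = 18: RHS = 16, y in [4, 15]  -> 2 point(s)
Affine points: 23. Add the point at infinity: total = 24.

#E(F_19) = 24


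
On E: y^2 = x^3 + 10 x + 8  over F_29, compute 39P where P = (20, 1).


k = 39 = 100111_2 (binary, LSB first: 111001)
Double-and-add from P = (20, 1):
  bit 0 = 1: acc = O + (20, 1) = (20, 1)
  bit 1 = 1: acc = (20, 1) + (5, 26) = (10, 21)
  bit 2 = 1: acc = (10, 21) + (3, 23) = (22, 28)
  bit 3 = 0: acc unchanged = (22, 28)
  bit 4 = 0: acc unchanged = (22, 28)
  bit 5 = 1: acc = (22, 28) + (17, 4) = (20, 28)

39P = (20, 28)


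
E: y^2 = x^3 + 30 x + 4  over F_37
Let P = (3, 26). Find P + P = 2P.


Doubling: s = (3 x1^2 + a) / (2 y1)
s = (3*3^2 + 30) / (2*26) mod 37 = 26
x3 = s^2 - 2 x1 mod 37 = 26^2 - 2*3 = 4
y3 = s (x1 - x3) - y1 mod 37 = 26 * (3 - 4) - 26 = 22

2P = (4, 22)


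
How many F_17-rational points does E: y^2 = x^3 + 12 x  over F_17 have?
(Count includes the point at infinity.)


For each x in F_17, count y with y^2 = x^3 + 12 x + 0 mod 17:
  x = 0: RHS = 0, y in [0]  -> 1 point(s)
  x = 1: RHS = 13, y in [8, 9]  -> 2 point(s)
  x = 2: RHS = 15, y in [7, 10]  -> 2 point(s)
  x = 5: RHS = 15, y in [7, 10]  -> 2 point(s)
  x = 6: RHS = 16, y in [4, 13]  -> 2 point(s)
  x = 7: RHS = 2, y in [6, 11]  -> 2 point(s)
  x = 8: RHS = 13, y in [8, 9]  -> 2 point(s)
  x = 9: RHS = 4, y in [2, 15]  -> 2 point(s)
  x = 10: RHS = 15, y in [7, 10]  -> 2 point(s)
  x = 11: RHS = 1, y in [1, 16]  -> 2 point(s)
  x = 12: RHS = 2, y in [6, 11]  -> 2 point(s)
  x = 15: RHS = 2, y in [6, 11]  -> 2 point(s)
  x = 16: RHS = 4, y in [2, 15]  -> 2 point(s)
Affine points: 25. Add the point at infinity: total = 26.

#E(F_17) = 26


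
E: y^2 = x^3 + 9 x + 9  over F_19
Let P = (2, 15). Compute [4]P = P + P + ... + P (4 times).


k = 4 = 100_2 (binary, LSB first: 001)
Double-and-add from P = (2, 15):
  bit 0 = 0: acc unchanged = O
  bit 1 = 0: acc unchanged = O
  bit 2 = 1: acc = O + (2, 15) = (2, 15)

4P = (2, 15)


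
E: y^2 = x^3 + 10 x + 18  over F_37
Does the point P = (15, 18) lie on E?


Check whether y^2 = x^3 + 10 x + 18 (mod 37) for (x, y) = (15, 18).
LHS: y^2 = 18^2 mod 37 = 28
RHS: x^3 + 10 x + 18 = 15^3 + 10*15 + 18 mod 37 = 28
LHS = RHS

Yes, on the curve


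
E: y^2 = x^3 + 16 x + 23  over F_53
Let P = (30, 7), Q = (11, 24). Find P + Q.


P != Q, so use the chord formula.
s = (y2 - y1) / (x2 - x1) = (17) / (34) mod 53 = 27
x3 = s^2 - x1 - x2 mod 53 = 27^2 - 30 - 11 = 52
y3 = s (x1 - x3) - y1 mod 53 = 27 * (30 - 52) - 7 = 35

P + Q = (52, 35)


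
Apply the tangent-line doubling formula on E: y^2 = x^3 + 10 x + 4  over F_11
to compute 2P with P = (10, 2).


Doubling: s = (3 x1^2 + a) / (2 y1)
s = (3*10^2 + 10) / (2*2) mod 11 = 6
x3 = s^2 - 2 x1 mod 11 = 6^2 - 2*10 = 5
y3 = s (x1 - x3) - y1 mod 11 = 6 * (10 - 5) - 2 = 6

2P = (5, 6)


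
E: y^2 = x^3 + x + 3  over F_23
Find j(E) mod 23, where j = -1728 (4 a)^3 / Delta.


Delta = -16(4 a^3 + 27 b^2) mod 23 = 4
-1728 * (4 a)^3 = -1728 * (4*1)^3 mod 23 = 15
j = 15 * 4^(-1) mod 23 = 21

j = 21 (mod 23)


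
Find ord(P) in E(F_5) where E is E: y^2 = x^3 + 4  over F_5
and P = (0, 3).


Compute successive multiples of P until we hit O:
  1P = (0, 3)
  2P = (0, 2)
  3P = O

ord(P) = 3


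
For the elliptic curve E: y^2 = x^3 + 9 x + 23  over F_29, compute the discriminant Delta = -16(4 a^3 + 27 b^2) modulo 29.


4 a^3 + 27 b^2 = 4*9^3 + 27*23^2 = 2916 + 14283 = 17199
Delta = -16 * (17199) = -275184
Delta mod 29 = 26

Delta = 26 (mod 29)


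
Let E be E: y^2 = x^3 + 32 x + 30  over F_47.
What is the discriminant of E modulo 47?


4 a^3 + 27 b^2 = 4*32^3 + 27*30^2 = 131072 + 24300 = 155372
Delta = -16 * (155372) = -2485952
Delta mod 47 = 19

Delta = 19 (mod 47)


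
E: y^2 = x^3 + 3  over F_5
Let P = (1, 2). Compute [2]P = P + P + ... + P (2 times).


k = 2 = 10_2 (binary, LSB first: 01)
Double-and-add from P = (1, 2):
  bit 0 = 0: acc unchanged = O
  bit 1 = 1: acc = O + (2, 1) = (2, 1)

2P = (2, 1)


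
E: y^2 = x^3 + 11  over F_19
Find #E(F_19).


For each x in F_19, count y with y^2 = x^3 + 0 x + 11 mod 19:
  x = 0: RHS = 11, y in [7, 12]  -> 2 point(s)
  x = 2: RHS = 0, y in [0]  -> 1 point(s)
  x = 3: RHS = 0, y in [0]  -> 1 point(s)
  x = 10: RHS = 4, y in [2, 17]  -> 2 point(s)
  x = 13: RHS = 4, y in [2, 17]  -> 2 point(s)
  x = 14: RHS = 0, y in [0]  -> 1 point(s)
  x = 15: RHS = 4, y in [2, 17]  -> 2 point(s)
Affine points: 11. Add the point at infinity: total = 12.

#E(F_19) = 12


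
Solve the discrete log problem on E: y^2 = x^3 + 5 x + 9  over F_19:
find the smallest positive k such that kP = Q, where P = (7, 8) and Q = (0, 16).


Enumerate multiples of P until we hit Q = (0, 16):
  1P = (7, 8)
  2P = (5, 11)
  3P = (14, 12)
  4P = (15, 1)
  5P = (4, 6)
  6P = (0, 3)
  7P = (16, 10)
  8P = (12, 12)
  9P = (9, 17)
  10P = (9, 2)
  11P = (12, 7)
  12P = (16, 9)
  13P = (0, 16)
Match found at i = 13.

k = 13


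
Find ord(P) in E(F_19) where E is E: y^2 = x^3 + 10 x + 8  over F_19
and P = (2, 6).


Compute successive multiples of P until we hit O:
  1P = (2, 6)
  2P = (2, 13)
  3P = O

ord(P) = 3


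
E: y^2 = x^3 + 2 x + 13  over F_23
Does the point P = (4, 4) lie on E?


Check whether y^2 = x^3 + 2 x + 13 (mod 23) for (x, y) = (4, 4).
LHS: y^2 = 4^2 mod 23 = 16
RHS: x^3 + 2 x + 13 = 4^3 + 2*4 + 13 mod 23 = 16
LHS = RHS

Yes, on the curve


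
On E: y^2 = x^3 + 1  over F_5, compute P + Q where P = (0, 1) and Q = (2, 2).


P != Q, so use the chord formula.
s = (y2 - y1) / (x2 - x1) = (1) / (2) mod 5 = 3
x3 = s^2 - x1 - x2 mod 5 = 3^2 - 0 - 2 = 2
y3 = s (x1 - x3) - y1 mod 5 = 3 * (0 - 2) - 1 = 3

P + Q = (2, 3)


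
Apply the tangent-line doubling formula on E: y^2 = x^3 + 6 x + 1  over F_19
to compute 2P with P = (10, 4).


Doubling: s = (3 x1^2 + a) / (2 y1)
s = (3*10^2 + 6) / (2*4) mod 19 = 5
x3 = s^2 - 2 x1 mod 19 = 5^2 - 2*10 = 5
y3 = s (x1 - x3) - y1 mod 19 = 5 * (10 - 5) - 4 = 2

2P = (5, 2)


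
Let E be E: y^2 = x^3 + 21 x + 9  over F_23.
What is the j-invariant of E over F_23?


Delta = -16(4 a^3 + 27 b^2) mod 23 = 20
-1728 * (4 a)^3 = -1728 * (4*21)^3 mod 23 = 18
j = 18 * 20^(-1) mod 23 = 17

j = 17 (mod 23)


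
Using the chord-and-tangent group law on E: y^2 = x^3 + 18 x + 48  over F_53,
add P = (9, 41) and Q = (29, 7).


P != Q, so use the chord formula.
s = (y2 - y1) / (x2 - x1) = (19) / (20) mod 53 = 46
x3 = s^2 - x1 - x2 mod 53 = 46^2 - 9 - 29 = 11
y3 = s (x1 - x3) - y1 mod 53 = 46 * (9 - 11) - 41 = 26

P + Q = (11, 26)


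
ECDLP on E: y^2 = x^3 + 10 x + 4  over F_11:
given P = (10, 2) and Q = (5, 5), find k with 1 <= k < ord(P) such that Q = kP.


Enumerate multiples of P until we hit Q = (5, 5):
  1P = (10, 2)
  2P = (5, 6)
  3P = (5, 5)
Match found at i = 3.

k = 3


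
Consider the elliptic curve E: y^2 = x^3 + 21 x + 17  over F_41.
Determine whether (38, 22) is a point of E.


Check whether y^2 = x^3 + 21 x + 17 (mod 41) for (x, y) = (38, 22).
LHS: y^2 = 22^2 mod 41 = 33
RHS: x^3 + 21 x + 17 = 38^3 + 21*38 + 17 mod 41 = 9
LHS != RHS

No, not on the curve


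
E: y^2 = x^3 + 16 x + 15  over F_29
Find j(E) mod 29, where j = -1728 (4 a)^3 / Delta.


Delta = -16(4 a^3 + 27 b^2) mod 29 = 24
-1728 * (4 a)^3 = -1728 * (4*16)^3 mod 29 = 11
j = 11 * 24^(-1) mod 29 = 21

j = 21 (mod 29)


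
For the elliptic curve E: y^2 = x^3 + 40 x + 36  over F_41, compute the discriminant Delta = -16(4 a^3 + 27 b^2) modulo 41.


4 a^3 + 27 b^2 = 4*40^3 + 27*36^2 = 256000 + 34992 = 290992
Delta = -16 * (290992) = -4655872
Delta mod 41 = 6

Delta = 6 (mod 41)


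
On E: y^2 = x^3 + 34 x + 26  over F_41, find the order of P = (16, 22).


Compute successive multiples of P until we hit O:
  1P = (16, 22)
  2P = (4, 29)
  3P = (37, 21)
  4P = (33, 12)
  5P = (1, 15)
  6P = (8, 20)
  7P = (35, 4)
  8P = (11, 38)
  ... (continuing to 52P)
  52P = O

ord(P) = 52


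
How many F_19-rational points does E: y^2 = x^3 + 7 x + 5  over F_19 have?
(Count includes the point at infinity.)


For each x in F_19, count y with y^2 = x^3 + 7 x + 5 mod 19:
  x = 0: RHS = 5, y in [9, 10]  -> 2 point(s)
  x = 6: RHS = 16, y in [4, 15]  -> 2 point(s)
  x = 7: RHS = 17, y in [6, 13]  -> 2 point(s)
  x = 10: RHS = 11, y in [7, 12]  -> 2 point(s)
  x = 11: RHS = 7, y in [8, 11]  -> 2 point(s)
  x = 14: RHS = 16, y in [4, 15]  -> 2 point(s)
  x = 18: RHS = 16, y in [4, 15]  -> 2 point(s)
Affine points: 14. Add the point at infinity: total = 15.

#E(F_19) = 15


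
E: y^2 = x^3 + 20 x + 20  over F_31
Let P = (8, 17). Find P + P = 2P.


Doubling: s = (3 x1^2 + a) / (2 y1)
s = (3*8^2 + 20) / (2*17) mod 31 = 19
x3 = s^2 - 2 x1 mod 31 = 19^2 - 2*8 = 4
y3 = s (x1 - x3) - y1 mod 31 = 19 * (8 - 4) - 17 = 28

2P = (4, 28)


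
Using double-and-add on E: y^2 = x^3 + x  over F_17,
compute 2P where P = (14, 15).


k = 2 = 10_2 (binary, LSB first: 01)
Double-and-add from P = (14, 15):
  bit 0 = 0: acc unchanged = O
  bit 1 = 1: acc = O + (4, 0) = (4, 0)

2P = (4, 0)


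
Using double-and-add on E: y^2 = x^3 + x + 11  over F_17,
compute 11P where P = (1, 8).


k = 11 = 1011_2 (binary, LSB first: 1101)
Double-and-add from P = (1, 8):
  bit 0 = 1: acc = O + (1, 8) = (1, 8)
  bit 1 = 1: acc = (1, 8) + (14, 10) = (15, 16)
  bit 2 = 0: acc unchanged = (15, 16)
  bit 3 = 1: acc = (15, 16) + (16, 3) = (2, 2)

11P = (2, 2)


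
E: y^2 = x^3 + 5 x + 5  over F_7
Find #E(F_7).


For each x in F_7, count y with y^2 = x^3 + 5 x + 5 mod 7:
  x = 1: RHS = 4, y in [2, 5]  -> 2 point(s)
  x = 2: RHS = 2, y in [3, 4]  -> 2 point(s)
  x = 5: RHS = 1, y in [1, 6]  -> 2 point(s)
Affine points: 6. Add the point at infinity: total = 7.

#E(F_7) = 7


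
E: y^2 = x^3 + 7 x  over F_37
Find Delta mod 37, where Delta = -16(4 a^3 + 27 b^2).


4 a^3 + 27 b^2 = 4*7^3 + 27*0^2 = 1372 + 0 = 1372
Delta = -16 * (1372) = -21952
Delta mod 37 = 26

Delta = 26 (mod 37)


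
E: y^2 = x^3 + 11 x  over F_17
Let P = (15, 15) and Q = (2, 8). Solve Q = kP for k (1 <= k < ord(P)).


Enumerate multiples of P until we hit Q = (2, 8):
  1P = (15, 15)
  2P = (2, 8)
Match found at i = 2.

k = 2


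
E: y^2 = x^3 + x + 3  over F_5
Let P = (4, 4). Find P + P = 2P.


Doubling: s = (3 x1^2 + a) / (2 y1)
s = (3*4^2 + 1) / (2*4) mod 5 = 3
x3 = s^2 - 2 x1 mod 5 = 3^2 - 2*4 = 1
y3 = s (x1 - x3) - y1 mod 5 = 3 * (4 - 1) - 4 = 0

2P = (1, 0)


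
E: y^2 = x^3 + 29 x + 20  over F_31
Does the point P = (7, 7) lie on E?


Check whether y^2 = x^3 + 29 x + 20 (mod 31) for (x, y) = (7, 7).
LHS: y^2 = 7^2 mod 31 = 18
RHS: x^3 + 29 x + 20 = 7^3 + 29*7 + 20 mod 31 = 8
LHS != RHS

No, not on the curve
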